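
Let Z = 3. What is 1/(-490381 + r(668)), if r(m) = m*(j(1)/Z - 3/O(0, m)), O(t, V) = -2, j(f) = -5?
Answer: -3/1471477 ≈ -2.0388e-6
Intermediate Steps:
r(m) = -m/6 (r(m) = m*(-5/3 - 3/(-2)) = m*(-5*⅓ - 3*(-½)) = m*(-5/3 + 3/2) = m*(-⅙) = -m/6)
1/(-490381 + r(668)) = 1/(-490381 - ⅙*668) = 1/(-490381 - 334/3) = 1/(-1471477/3) = -3/1471477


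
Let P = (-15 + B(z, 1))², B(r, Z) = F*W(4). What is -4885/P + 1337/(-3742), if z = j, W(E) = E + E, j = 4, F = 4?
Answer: -18666063/1081438 ≈ -17.260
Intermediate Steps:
W(E) = 2*E
z = 4
B(r, Z) = 32 (B(r, Z) = 4*(2*4) = 4*8 = 32)
P = 289 (P = (-15 + 32)² = 17² = 289)
-4885/P + 1337/(-3742) = -4885/289 + 1337/(-3742) = -4885*1/289 + 1337*(-1/3742) = -4885/289 - 1337/3742 = -18666063/1081438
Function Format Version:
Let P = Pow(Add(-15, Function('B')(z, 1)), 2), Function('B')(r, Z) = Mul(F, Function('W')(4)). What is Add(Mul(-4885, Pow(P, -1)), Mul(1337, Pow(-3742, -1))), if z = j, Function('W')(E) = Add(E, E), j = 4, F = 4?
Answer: Rational(-18666063, 1081438) ≈ -17.260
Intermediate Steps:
Function('W')(E) = Mul(2, E)
z = 4
Function('B')(r, Z) = 32 (Function('B')(r, Z) = Mul(4, Mul(2, 4)) = Mul(4, 8) = 32)
P = 289 (P = Pow(Add(-15, 32), 2) = Pow(17, 2) = 289)
Add(Mul(-4885, Pow(P, -1)), Mul(1337, Pow(-3742, -1))) = Add(Mul(-4885, Pow(289, -1)), Mul(1337, Pow(-3742, -1))) = Add(Mul(-4885, Rational(1, 289)), Mul(1337, Rational(-1, 3742))) = Add(Rational(-4885, 289), Rational(-1337, 3742)) = Rational(-18666063, 1081438)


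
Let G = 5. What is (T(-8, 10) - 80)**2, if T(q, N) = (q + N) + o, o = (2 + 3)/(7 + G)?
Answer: 866761/144 ≈ 6019.2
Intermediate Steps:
o = 5/12 (o = (2 + 3)/(7 + 5) = 5/12 ≈ 0.41667)
T(q, N) = 5/12 + N + q (T(q, N) = (q + N) + 5/12 = (N + q) + 5/12 = 5/12 + N + q)
(T(-8, 10) - 80)**2 = ((5/12 + 10 - 8) - 80)**2 = (29/12 - 80)**2 = (-931/12)**2 = 866761/144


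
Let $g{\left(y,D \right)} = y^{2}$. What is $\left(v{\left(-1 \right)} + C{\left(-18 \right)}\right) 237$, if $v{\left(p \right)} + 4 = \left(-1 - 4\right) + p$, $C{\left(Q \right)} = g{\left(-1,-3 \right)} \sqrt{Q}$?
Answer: $-2370 + 711 i \sqrt{2} \approx -2370.0 + 1005.5 i$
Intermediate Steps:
$C{\left(Q \right)} = \sqrt{Q}$ ($C{\left(Q \right)} = \left(-1\right)^{2} \sqrt{Q} = 1 \sqrt{Q} = \sqrt{Q}$)
$v{\left(p \right)} = -9 + p$ ($v{\left(p \right)} = -4 + \left(\left(-1 - 4\right) + p\right) = -4 + \left(-5 + p\right) = -9 + p$)
$\left(v{\left(-1 \right)} + C{\left(-18 \right)}\right) 237 = \left(\left(-9 - 1\right) + \sqrt{-18}\right) 237 = \left(-10 + 3 i \sqrt{2}\right) 237 = -2370 + 711 i \sqrt{2}$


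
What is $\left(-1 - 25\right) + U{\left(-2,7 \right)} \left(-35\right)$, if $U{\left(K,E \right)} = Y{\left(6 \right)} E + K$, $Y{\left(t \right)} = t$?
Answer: $-1426$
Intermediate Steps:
$U{\left(K,E \right)} = K + 6 E$ ($U{\left(K,E \right)} = 6 E + K = K + 6 E$)
$\left(-1 - 25\right) + U{\left(-2,7 \right)} \left(-35\right) = \left(-1 - 25\right) + \left(-2 + 6 \cdot 7\right) \left(-35\right) = \left(-1 - 25\right) + \left(-2 + 42\right) \left(-35\right) = -26 + 40 \left(-35\right) = -26 - 1400 = -1426$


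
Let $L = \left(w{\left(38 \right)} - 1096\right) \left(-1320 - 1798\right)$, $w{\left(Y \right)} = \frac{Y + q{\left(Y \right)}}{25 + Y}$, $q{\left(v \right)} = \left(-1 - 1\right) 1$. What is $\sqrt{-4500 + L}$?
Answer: $\frac{6 \sqrt{4642813}}{7} \approx 1846.9$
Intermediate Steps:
$q{\left(v \right)} = -2$ ($q{\left(v \right)} = \left(-2\right) 1 = -2$)
$w{\left(Y \right)} = \frac{-2 + Y}{25 + Y}$ ($w{\left(Y \right)} = \frac{Y - 2}{25 + Y} = \frac{-2 + Y}{25 + Y}$)
$L = \frac{23908824}{7}$ ($L = \left(\frac{-2 + 38}{25 + 38} - 1096\right) \left(-1320 - 1798\right) = \left(\frac{1}{63} \cdot 36 - 1096\right) \left(-3118\right) = \left(\frac{4}{7} - 1096\right) \left(-3118\right) = \left(- \frac{7668}{7}\right) \left(-3118\right) = \frac{23908824}{7} \approx 3.4155 \cdot 10^{6}$)
$\sqrt{-4500 + L} = \sqrt{-4500 + \frac{23908824}{7}} = \sqrt{\frac{23877324}{7}} = \frac{6 \sqrt{4642813}}{7}$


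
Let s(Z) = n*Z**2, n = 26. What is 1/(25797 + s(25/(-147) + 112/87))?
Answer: 18173169/469403081087 ≈ 3.8715e-5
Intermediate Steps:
s(Z) = 26*Z**2
1/(25797 + s(25/(-147) + 112/87)) = 1/(25797 + 26*(25/(-147) + 112/87)**2) = 1/(25797 + 26*(25*(-1/147) + 112*(1/87))**2) = 1/(25797 + 26*(-25/147 + 112/87)**2) = 1/(25797 + 26*(4763/4263)**2) = 1/(25797 + 26*(22686169/18173169)) = 1/(25797 + 589840394/18173169) = 1/(469403081087/18173169) = 18173169/469403081087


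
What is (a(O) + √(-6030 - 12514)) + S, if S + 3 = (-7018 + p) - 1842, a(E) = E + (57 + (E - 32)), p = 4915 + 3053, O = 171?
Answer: -528 + 4*I*√1159 ≈ -528.0 + 136.18*I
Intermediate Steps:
p = 7968
a(E) = 25 + 2*E (a(E) = E + (57 + (-32 + E)) = E + (25 + E) = 25 + 2*E)
S = -895 (S = -3 + ((-7018 + 7968) - 1842) = -3 + (950 - 1842) = -3 - 892 = -895)
(a(O) + √(-6030 - 12514)) + S = ((25 + 2*171) + √(-6030 - 12514)) - 895 = ((25 + 342) + √(-18544)) - 895 = (367 + 4*I*√1159) - 895 = -528 + 4*I*√1159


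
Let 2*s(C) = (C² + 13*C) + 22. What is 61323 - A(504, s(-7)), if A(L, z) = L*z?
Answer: 66363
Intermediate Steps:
s(C) = 11 + C²/2 + 13*C/2 (s(C) = ((C² + 13*C) + 22)/2 = (22 + C² + 13*C)/2 = 11 + C²/2 + 13*C/2)
61323 - A(504, s(-7)) = 61323 - 504*(11 + (½)*(-7)² + (13/2)*(-7)) = 61323 - 504*(11 + (½)*49 - 91/2) = 61323 - 504*(11 + 49/2 - 91/2) = 61323 - 504*(-10) = 61323 - 1*(-5040) = 61323 + 5040 = 66363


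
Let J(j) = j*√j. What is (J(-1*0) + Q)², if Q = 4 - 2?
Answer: 4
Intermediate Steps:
J(j) = j^(3/2)
Q = 2
(J(-1*0) + Q)² = ((-1*0)^(3/2) + 2)² = (0^(3/2) + 2)² = (0 + 2)² = 2² = 4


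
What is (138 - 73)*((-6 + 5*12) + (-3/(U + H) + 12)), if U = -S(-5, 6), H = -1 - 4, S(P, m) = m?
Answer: 47385/11 ≈ 4307.7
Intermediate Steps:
H = -5
U = -6 (U = -1*6 = -6)
(138 - 73)*((-6 + 5*12) + (-3/(U + H) + 12)) = (138 - 73)*((-6 + 5*12) + (-3/(-6 - 5) + 12)) = 65*((-6 + 60) + (-3/(-11) + 12)) = 65*(54 + (-3*(-1/11) + 12)) = 65*(54 + (3/11 + 12)) = 65*(54 + 135/11) = 65*(729/11) = 47385/11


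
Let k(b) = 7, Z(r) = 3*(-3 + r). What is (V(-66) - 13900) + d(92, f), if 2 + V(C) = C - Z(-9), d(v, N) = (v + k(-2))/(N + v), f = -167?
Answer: -348333/25 ≈ -13933.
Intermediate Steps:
Z(r) = -9 + 3*r
d(v, N) = (7 + v)/(N + v) (d(v, N) = (v + 7)/(N + v) = (7 + v)/(N + v))
V(C) = 34 + C (V(C) = -2 + (C - (-9 + 3*(-9))) = -2 + (C - (-9 - 27)) = -2 + (C - 1*(-36)) = -2 + (C + 36) = -2 + (36 + C) = 34 + C)
(V(-66) - 13900) + d(92, f) = ((34 - 66) - 13900) + (7 + 92)/(-167 + 92) = (-32 - 13900) + 99/(-75) = -13932 - 1/75*99 = -13932 - 33/25 = -348333/25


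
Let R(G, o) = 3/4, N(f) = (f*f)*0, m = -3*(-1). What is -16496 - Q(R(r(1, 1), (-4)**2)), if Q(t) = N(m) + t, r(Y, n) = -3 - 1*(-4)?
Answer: -65987/4 ≈ -16497.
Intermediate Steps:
m = 3
N(f) = 0 (N(f) = f**2*0 = 0)
r(Y, n) = 1 (r(Y, n) = -3 + 4 = 1)
R(G, o) = 3/4 (R(G, o) = 3*(1/4) = 3/4)
Q(t) = t (Q(t) = 0 + t = t)
-16496 - Q(R(r(1, 1), (-4)**2)) = -16496 - 1*3/4 = -16496 - 3/4 = -65987/4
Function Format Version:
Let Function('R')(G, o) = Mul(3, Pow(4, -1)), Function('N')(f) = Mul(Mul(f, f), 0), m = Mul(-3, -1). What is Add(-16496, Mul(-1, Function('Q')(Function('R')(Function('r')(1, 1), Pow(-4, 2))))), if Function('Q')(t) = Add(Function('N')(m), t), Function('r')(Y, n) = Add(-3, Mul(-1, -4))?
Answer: Rational(-65987, 4) ≈ -16497.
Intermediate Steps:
m = 3
Function('N')(f) = 0 (Function('N')(f) = Mul(Pow(f, 2), 0) = 0)
Function('r')(Y, n) = 1 (Function('r')(Y, n) = Add(-3, 4) = 1)
Function('R')(G, o) = Rational(3, 4) (Function('R')(G, o) = Mul(3, Rational(1, 4)) = Rational(3, 4))
Function('Q')(t) = t (Function('Q')(t) = Add(0, t) = t)
Add(-16496, Mul(-1, Function('Q')(Function('R')(Function('r')(1, 1), Pow(-4, 2))))) = Add(-16496, Mul(-1, Rational(3, 4))) = Add(-16496, Rational(-3, 4)) = Rational(-65987, 4)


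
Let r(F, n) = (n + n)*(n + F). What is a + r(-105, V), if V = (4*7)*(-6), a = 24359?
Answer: 116087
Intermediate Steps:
V = -168 (V = 28*(-6) = -168)
r(F, n) = 2*n*(F + n) (r(F, n) = (2*n)*(F + n) = 2*n*(F + n))
a + r(-105, V) = 24359 + 2*(-168)*(-105 - 168) = 24359 + 2*(-168)*(-273) = 24359 + 91728 = 116087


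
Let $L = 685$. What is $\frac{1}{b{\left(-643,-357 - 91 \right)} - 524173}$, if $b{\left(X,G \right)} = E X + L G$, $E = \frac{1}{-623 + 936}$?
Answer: $- \frac{313}{260120232} \approx -1.2033 \cdot 10^{-6}$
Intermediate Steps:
$E = \frac{1}{313} \approx 0.0031949$
$b{\left(X,G \right)} = 685 G + \frac{X}{313}$ ($b{\left(X,G \right)} = \frac{X}{313} + 685 G = 685 G + \frac{X}{313}$)
$\frac{1}{b{\left(-643,-357 - 91 \right)} - 524173} = \frac{1}{\left(685 \left(-357 - 91\right) + \frac{1}{313} \left(-643\right)\right) - 524173} = \frac{1}{\left(685 \left(-357 - 91\right) - \frac{643}{313}\right) - 524173} = \frac{1}{\left(685 \left(-448\right) - \frac{643}{313}\right) - 524173} = \frac{1}{\left(-306880 - \frac{643}{313}\right) - 524173} = \frac{1}{- \frac{96054083}{313} - 524173} = \frac{1}{- \frac{260120232}{313}} = - \frac{313}{260120232}$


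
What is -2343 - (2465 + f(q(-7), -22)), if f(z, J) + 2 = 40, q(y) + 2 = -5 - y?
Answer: -4846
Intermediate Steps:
q(y) = -7 - y (q(y) = -2 + (-5 - y) = -7 - y)
f(z, J) = 38 (f(z, J) = -2 + 40 = 38)
-2343 - (2465 + f(q(-7), -22)) = -2343 - (2465 + 38) = -2343 - 1*2503 = -2343 - 2503 = -4846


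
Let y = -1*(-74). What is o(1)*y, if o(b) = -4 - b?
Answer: -370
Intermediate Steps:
y = 74
o(1)*y = (-4 - 1*1)*74 = (-4 - 1)*74 = -5*74 = -370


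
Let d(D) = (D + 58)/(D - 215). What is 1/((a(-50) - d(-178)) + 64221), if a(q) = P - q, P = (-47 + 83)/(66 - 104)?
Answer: 2489/159967401 ≈ 1.5559e-5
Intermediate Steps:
P = -18/19 (P = 36/(-38) = 36*(-1/38) = -18/19 ≈ -0.94737)
d(D) = (58 + D)/(-215 + D)
a(q) = -18/19 - q
1/((a(-50) - d(-178)) + 64221) = 1/(((-18/19 - 1*(-50)) - (58 - 178)/(-215 - 178)) + 64221) = 1/(((-18/19 + 50) - (-120)/(-393)) + 64221) = 1/((932/19 - (-1)*(-120)/393) + 64221) = 1/((932/19 - 1*40/131) + 64221) = 1/((932/19 - 40/131) + 64221) = 1/(121332/2489 + 64221) = 1/(159967401/2489) = 2489/159967401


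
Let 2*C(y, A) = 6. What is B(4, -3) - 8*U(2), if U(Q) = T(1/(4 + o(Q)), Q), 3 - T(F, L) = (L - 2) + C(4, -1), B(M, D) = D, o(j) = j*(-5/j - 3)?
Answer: -3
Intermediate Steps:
C(y, A) = 3 (C(y, A) = (1/2)*6 = 3)
o(j) = j*(-3 - 5/j)
T(F, L) = 2 - L (T(F, L) = 3 - ((L - 2) + 3) = 3 - ((-2 + L) + 3) = 3 - (1 + L) = 3 + (-1 - L) = 2 - L)
U(Q) = 2 - Q
B(4, -3) - 8*U(2) = -3 - 8*(2 - 1*2) = -3 - 8*(2 - 2) = -3 - 8*0 = -3 + 0 = -3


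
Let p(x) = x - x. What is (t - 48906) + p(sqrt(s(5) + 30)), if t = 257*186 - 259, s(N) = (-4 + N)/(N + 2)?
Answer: -1363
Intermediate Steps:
s(N) = (-4 + N)/(2 + N)
t = 47543 (t = 47802 - 259 = 47543)
p(x) = 0
(t - 48906) + p(sqrt(s(5) + 30)) = (47543 - 48906) + 0 = -1363 + 0 = -1363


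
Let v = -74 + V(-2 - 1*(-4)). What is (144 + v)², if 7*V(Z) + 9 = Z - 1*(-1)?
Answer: 234256/49 ≈ 4780.7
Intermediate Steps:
V(Z) = -8/7 + Z/7 (V(Z) = -9/7 + (Z - 1*(-1))/7 = -9/7 + (Z + 1)/7 = -9/7 + (1 + Z)/7 = -9/7 + (⅐ + Z/7) = -8/7 + Z/7)
v = -524/7 (v = -74 + (-8/7 + (-2 - 1*(-4))/7) = -74 + (-8/7 + (-2 + 4)/7) = -74 + (-8/7 + (⅐)*2) = -74 + (-8/7 + 2/7) = -74 - 6/7 = -524/7 ≈ -74.857)
(144 + v)² = (144 - 524/7)² = (484/7)² = 234256/49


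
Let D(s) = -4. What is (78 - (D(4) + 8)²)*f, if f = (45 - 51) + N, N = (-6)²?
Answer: 1860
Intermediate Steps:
N = 36
f = 30 (f = (45 - 51) + 36 = -6 + 36 = 30)
(78 - (D(4) + 8)²)*f = (78 - (-4 + 8)²)*30 = (78 - 1*4²)*30 = (78 - 1*16)*30 = (78 - 16)*30 = 62*30 = 1860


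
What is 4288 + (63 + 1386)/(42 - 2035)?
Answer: 8544535/1993 ≈ 4287.3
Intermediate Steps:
4288 + (63 + 1386)/(42 - 2035) = 4288 + 1449/(-1993) = 4288 + 1449*(-1/1993) = 4288 - 1449/1993 = 8544535/1993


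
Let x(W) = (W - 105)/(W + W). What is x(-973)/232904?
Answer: 11/4624808 ≈ 2.3785e-6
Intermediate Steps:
x(W) = (-105 + W)/(2*W) (x(W) = (-105 + W)/((2*W)) = (-105 + W)*(1/(2*W)) = (-105 + W)/(2*W))
x(-973)/232904 = ((½)*(-105 - 973)/(-973))/232904 = ((½)*(-1/973)*(-1078))*(1/232904) = (77/139)*(1/232904) = 11/4624808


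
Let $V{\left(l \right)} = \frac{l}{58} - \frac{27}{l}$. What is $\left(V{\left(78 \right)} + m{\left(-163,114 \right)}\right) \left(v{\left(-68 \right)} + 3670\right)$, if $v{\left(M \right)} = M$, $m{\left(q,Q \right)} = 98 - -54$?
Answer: $\frac{207765161}{377} \approx 5.511 \cdot 10^{5}$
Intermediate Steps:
$m{\left(q,Q \right)} = 152$ ($m{\left(q,Q \right)} = 98 + 54 = 152$)
$V{\left(l \right)} = - \frac{27}{l} + \frac{l}{58}$ ($V{\left(l \right)} = l \frac{1}{58} - \frac{27}{l} = \frac{l}{58} - \frac{27}{l} = - \frac{27}{l} + \frac{l}{58}$)
$\left(V{\left(78 \right)} + m{\left(-163,114 \right)}\right) \left(v{\left(-68 \right)} + 3670\right) = \left(\left(- \frac{27}{78} + \frac{1}{58} \cdot 78\right) + 152\right) \left(-68 + 3670\right) = \left(\left(\left(-27\right) \frac{1}{78} + \frac{39}{29}\right) + 152\right) 3602 = \left(\left(- \frac{9}{26} + \frac{39}{29}\right) + 152\right) 3602 = \left(\frac{753}{754} + 152\right) 3602 = \frac{115361}{754} \cdot 3602 = \frac{207765161}{377}$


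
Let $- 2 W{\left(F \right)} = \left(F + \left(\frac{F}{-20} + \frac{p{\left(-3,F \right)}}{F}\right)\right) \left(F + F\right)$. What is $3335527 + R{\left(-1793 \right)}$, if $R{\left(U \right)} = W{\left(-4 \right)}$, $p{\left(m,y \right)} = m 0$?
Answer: $\frac{16677559}{5} \approx 3.3355 \cdot 10^{6}$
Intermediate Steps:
$p{\left(m,y \right)} = 0$
$W{\left(F \right)} = - \frac{19 F^{2}}{20}$ ($W{\left(F \right)} = - \frac{\left(F + \left(\frac{F}{-20} + \frac{0}{F}\right)\right) \left(F + F\right)}{2} = - \frac{\left(F + \left(F \left(- \frac{1}{20}\right) + 0\right)\right) 2 F}{2} = - \frac{\left(F + \left(- \frac{F}{20} + 0\right)\right) 2 F}{2} = - \frac{\left(F - \frac{F}{20}\right) 2 F}{2} = - \frac{\frac{19 F}{20} \cdot 2 F}{2} = - \frac{\frac{19}{10} F^{2}}{2} = - \frac{19 F^{2}}{20}$)
$R{\left(U \right)} = - \frac{76}{5}$ ($R{\left(U \right)} = - \frac{19 \left(-4\right)^{2}}{20} = \left(- \frac{19}{20}\right) 16 = - \frac{76}{5}$)
$3335527 + R{\left(-1793 \right)} = 3335527 - \frac{76}{5} = \frac{16677559}{5}$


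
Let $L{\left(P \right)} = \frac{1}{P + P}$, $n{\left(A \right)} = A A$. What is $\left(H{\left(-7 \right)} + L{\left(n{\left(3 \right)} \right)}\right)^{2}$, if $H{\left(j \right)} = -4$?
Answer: $\frac{5041}{324} \approx 15.559$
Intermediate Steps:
$n{\left(A \right)} = A^{2}$
$L{\left(P \right)} = \frac{1}{2 P}$
$\left(H{\left(-7 \right)} + L{\left(n{\left(3 \right)} \right)}\right)^{2} = \left(-4 + \frac{1}{2 \cdot 3^{2}}\right)^{2} = \left(-4 + \frac{1}{2 \cdot 9}\right)^{2} = \left(-4 + \frac{1}{2} \cdot \frac{1}{9}\right)^{2} = \left(-4 + \frac{1}{18}\right)^{2} = \left(- \frac{71}{18}\right)^{2} = \frac{5041}{324}$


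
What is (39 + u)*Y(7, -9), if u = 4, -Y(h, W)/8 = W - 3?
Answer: 4128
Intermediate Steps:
Y(h, W) = 24 - 8*W (Y(h, W) = -8*(W - 3) = -8*(-3 + W) = 24 - 8*W)
(39 + u)*Y(7, -9) = (39 + 4)*(24 - 8*(-9)) = 43*(24 + 72) = 43*96 = 4128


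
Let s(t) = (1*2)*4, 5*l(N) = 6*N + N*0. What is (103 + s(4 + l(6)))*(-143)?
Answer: -15873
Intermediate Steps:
l(N) = 6*N/5 (l(N) = (6*N + N*0)/5 = (6*N + 0)/5 = (6*N)/5 = 6*N/5)
s(t) = 8 (s(t) = 2*4 = 8)
(103 + s(4 + l(6)))*(-143) = (103 + 8)*(-143) = 111*(-143) = -15873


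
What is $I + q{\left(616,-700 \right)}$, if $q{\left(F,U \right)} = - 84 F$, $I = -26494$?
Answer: $-78238$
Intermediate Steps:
$I + q{\left(616,-700 \right)} = -26494 - 51744 = -78238$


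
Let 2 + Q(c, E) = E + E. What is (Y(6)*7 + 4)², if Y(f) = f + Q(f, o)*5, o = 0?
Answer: 576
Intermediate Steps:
Q(c, E) = -2 + 2*E (Q(c, E) = -2 + (E + E) = -2 + 2*E)
Y(f) = -10 + f (Y(f) = f + (-2 + 2*0)*5 = f + (-2 + 0)*5 = f - 2*5 = f - 10 = -10 + f)
(Y(6)*7 + 4)² = ((-10 + 6)*7 + 4)² = (-4*7 + 4)² = (-28 + 4)² = (-24)² = 576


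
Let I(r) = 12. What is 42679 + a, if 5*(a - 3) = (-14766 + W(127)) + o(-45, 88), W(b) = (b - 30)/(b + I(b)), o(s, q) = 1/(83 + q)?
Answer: 4721585962/118845 ≈ 39729.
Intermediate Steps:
W(b) = (-30 + b)/(12 + b) (W(b) = (b - 30)/(b + 12) = (-30 + b)/(12 + b))
a = -350599793/118845 (a = 3 + ((-14766 + (-30 + 127)/(12 + 127)) + 1/(83 + 88))/5 = 3 + ((-14766 + 97/139) + 1/171)/5 = 3 + (-2052377/139 + 1/171)/5 = 3 + (⅕)*(-350956328/23769) = 3 - 350956328/118845 = -350599793/118845 ≈ -2950.1)
42679 + a = 42679 - 350599793/118845 = 4721585962/118845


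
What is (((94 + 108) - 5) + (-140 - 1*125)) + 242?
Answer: 174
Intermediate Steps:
(((94 + 108) - 5) + (-140 - 1*125)) + 242 = ((202 - 5) + (-140 - 125)) + 242 = (197 - 265) + 242 = -68 + 242 = 174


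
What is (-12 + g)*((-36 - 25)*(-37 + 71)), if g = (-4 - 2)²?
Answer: -49776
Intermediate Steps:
g = 36 (g = (-6)² = 36)
(-12 + g)*((-36 - 25)*(-37 + 71)) = (-12 + 36)*((-36 - 25)*(-37 + 71)) = 24*(-61*34) = 24*(-2074) = -49776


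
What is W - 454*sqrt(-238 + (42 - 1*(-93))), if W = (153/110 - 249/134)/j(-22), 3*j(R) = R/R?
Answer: -5166/3685 - 454*I*sqrt(103) ≈ -1.4019 - 4607.6*I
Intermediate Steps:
j(R) = 1/3 (j(R) = (R/R)/3 = (1/3)*1 = 1/3)
W = -5166/3685 (W = (153/110 - 249/134)/(1/3) = (153*(1/110) - 249*1/134)*3 = (153/110 - 249/134)*3 = -1722/3685*3 = -5166/3685 ≈ -1.4019)
W - 454*sqrt(-238 + (42 - 1*(-93))) = -5166/3685 - 454*sqrt(-238 + (42 - 1*(-93))) = -5166/3685 - 454*sqrt(-238 + (42 + 93)) = -5166/3685 - 454*sqrt(-238 + 135) = -5166/3685 - 454*I*sqrt(103)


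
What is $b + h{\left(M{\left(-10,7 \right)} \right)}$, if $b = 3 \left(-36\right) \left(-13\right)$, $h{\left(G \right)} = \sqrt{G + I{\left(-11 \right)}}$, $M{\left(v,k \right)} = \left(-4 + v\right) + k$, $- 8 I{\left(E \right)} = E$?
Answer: $1404 + \frac{3 i \sqrt{10}}{4} \approx 1404.0 + 2.3717 i$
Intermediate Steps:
$I{\left(E \right)} = - \frac{E}{8}$
$M{\left(v,k \right)} = -4 + k + v$
$h{\left(G \right)} = \sqrt{\frac{11}{8} + G}$ ($h{\left(G \right)} = \sqrt{G - - \frac{11}{8}} = \sqrt{G + \frac{11}{8}} = \sqrt{\frac{11}{8} + G}$)
$b = 1404$ ($b = \left(-108\right) \left(-13\right) = 1404$)
$b + h{\left(M{\left(-10,7 \right)} \right)} = 1404 + \frac{\sqrt{22 + 16 \left(-4 + 7 - 10\right)}}{4} = 1404 + \frac{\sqrt{22 + 16 \left(-7\right)}}{4} = 1404 + \frac{\sqrt{22 - 112}}{4} = 1404 + \frac{\sqrt{-90}}{4} = 1404 + \frac{3 i \sqrt{10}}{4}$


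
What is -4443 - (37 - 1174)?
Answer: -3306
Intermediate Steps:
-4443 - (37 - 1174) = -4443 - 1*(-1137) = -4443 + 1137 = -3306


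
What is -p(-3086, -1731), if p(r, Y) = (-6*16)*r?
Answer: -296256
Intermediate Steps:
p(r, Y) = -96*r
-p(-3086, -1731) = -(-96)*(-3086) = -1*296256 = -296256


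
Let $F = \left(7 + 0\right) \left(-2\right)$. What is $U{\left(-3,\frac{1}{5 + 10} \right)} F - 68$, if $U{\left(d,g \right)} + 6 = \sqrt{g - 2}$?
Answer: $16 - \frac{14 i \sqrt{435}}{15} \approx 16.0 - 19.466 i$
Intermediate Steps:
$U{\left(d,g \right)} = -6 + \sqrt{-2 + g}$ ($U{\left(d,g \right)} = -6 + \sqrt{g - 2} = -6 + \sqrt{-2 + g}$)
$F = -14$ ($F = 7 \left(-2\right) = -14$)
$U{\left(-3,\frac{1}{5 + 10} \right)} F - 68 = \left(-6 + \sqrt{-2 + \frac{1}{5 + 10}}\right) \left(-14\right) - 68 = \left(-6 + \sqrt{-2 + \frac{1}{15}}\right) \left(-14\right) - 68 = \left(-6 + \sqrt{- \frac{29}{15}}\right) \left(-14\right) - 68 = \left(-6 + \frac{i \sqrt{435}}{15}\right) \left(-14\right) - 68 = \left(84 - \frac{14 i \sqrt{435}}{15}\right) - 68 = 16 - \frac{14 i \sqrt{435}}{15}$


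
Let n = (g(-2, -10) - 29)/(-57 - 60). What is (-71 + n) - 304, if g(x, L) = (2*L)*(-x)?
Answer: -14602/39 ≈ -374.41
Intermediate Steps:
g(x, L) = -2*L*x
n = 23/39 (n = (-2*(-10)*(-2) - 29)/(-57 - 60) = (-40 - 29)/(-117) = -69*(-1/117) = 23/39 ≈ 0.58974)
(-71 + n) - 304 = (-71 + 23/39) - 304 = -2746/39 - 304 = -14602/39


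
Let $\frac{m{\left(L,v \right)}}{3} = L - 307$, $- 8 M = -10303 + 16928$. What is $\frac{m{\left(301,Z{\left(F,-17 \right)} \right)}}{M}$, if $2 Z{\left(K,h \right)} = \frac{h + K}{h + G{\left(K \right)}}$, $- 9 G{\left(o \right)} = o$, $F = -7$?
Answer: $\frac{144}{6625} \approx 0.021736$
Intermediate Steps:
$G{\left(o \right)} = - \frac{o}{9}$
$M = - \frac{6625}{8}$ ($M = - \frac{-10303 + 16928}{8} = \left(- \frac{1}{8}\right) 6625 = - \frac{6625}{8} \approx -828.13$)
$Z{\left(K,h \right)} = \frac{K + h}{2 \left(h - \frac{K}{9}\right)}$ ($Z{\left(K,h \right)} = \frac{\left(h + K\right) \frac{1}{h - \frac{K}{9}}}{2} = \frac{\left(K + h\right) \frac{1}{h - \frac{K}{9}}}{2} = \frac{\frac{1}{h - \frac{K}{9}} \left(K + h\right)}{2} = \frac{K + h}{2 \left(h - \frac{K}{9}\right)}$)
$m{\left(L,v \right)} = -921 + 3 L$ ($m{\left(L,v \right)} = 3 \left(L - 307\right) = 3 \left(-307 + L\right) = -921 + 3 L$)
$\frac{m{\left(301,Z{\left(F,-17 \right)} \right)}}{M} = \frac{-921 + 3 \cdot 301}{- \frac{6625}{8}} = \left(-921 + 903\right) \left(- \frac{8}{6625}\right) = \left(-18\right) \left(- \frac{8}{6625}\right) = \frac{144}{6625}$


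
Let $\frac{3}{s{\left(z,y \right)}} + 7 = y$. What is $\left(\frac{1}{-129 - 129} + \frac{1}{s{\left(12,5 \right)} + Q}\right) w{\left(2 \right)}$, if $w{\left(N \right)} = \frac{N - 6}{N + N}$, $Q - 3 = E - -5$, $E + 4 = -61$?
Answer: $\frac{211}{10062} \approx 0.02097$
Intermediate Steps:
$E = -65$ ($E = -4 - 61 = -65$)
$s{\left(z,y \right)} = \frac{3}{-7 + y}$
$Q = -57$ ($Q = 3 - 60 = -57$)
$w{\left(N \right)} = \frac{-6 + N}{2 N}$
$\left(\frac{1}{-129 - 129} + \frac{1}{s{\left(12,5 \right)} + Q}\right) w{\left(2 \right)} = \left(\frac{1}{-129 - 129} + \frac{1}{\frac{3}{-7 + 5} - 57}\right) \frac{-6 + 2}{2 \cdot 2} = \left(\frac{1}{-258} + \frac{1}{\frac{3}{-2} - 57}\right) \frac{1}{2} \cdot \frac{1}{2} \left(-4\right) = \left(- \frac{1}{258} + \frac{1}{3 \left(- \frac{1}{2}\right) - 57}\right) \left(-1\right) = \left(- \frac{1}{258} + \frac{1}{- \frac{3}{2} - 57}\right) \left(-1\right) = \left(- \frac{1}{258} + \frac{1}{- \frac{117}{2}}\right) \left(-1\right) = \left(- \frac{1}{258} - \frac{2}{117}\right) \left(-1\right) = \left(- \frac{211}{10062}\right) \left(-1\right) = \frac{211}{10062}$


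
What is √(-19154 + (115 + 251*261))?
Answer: 2*√11618 ≈ 215.57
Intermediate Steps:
√(-19154 + (115 + 251*261)) = √(-19154 + (115 + 65511)) = √(-19154 + 65626) = √46472 = 2*√11618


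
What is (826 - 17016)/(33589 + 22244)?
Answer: -16190/55833 ≈ -0.28997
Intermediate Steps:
(826 - 17016)/(33589 + 22244) = -16190/55833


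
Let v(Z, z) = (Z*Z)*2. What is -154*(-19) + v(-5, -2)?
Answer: 2976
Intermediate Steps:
v(Z, z) = 2*Z² (v(Z, z) = Z²*2 = 2*Z²)
-154*(-19) + v(-5, -2) = -154*(-19) + 2*(-5)² = 2926 + 2*25 = 2926 + 50 = 2976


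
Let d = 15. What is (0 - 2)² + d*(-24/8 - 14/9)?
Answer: -193/3 ≈ -64.333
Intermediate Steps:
(0 - 2)² + d*(-24/8 - 14/9) = (0 - 2)² + 15*(-24/8 - 14/9) = (-2)² + 15*(-24*⅛ - 14*⅑) = 4 + 15*(-3 - 14/9) = 4 + 15*(-41/9) = 4 - 205/3 = -193/3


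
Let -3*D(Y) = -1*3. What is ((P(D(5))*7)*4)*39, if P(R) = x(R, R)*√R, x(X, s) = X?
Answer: 1092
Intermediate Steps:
D(Y) = 1 (D(Y) = -(-1)*3/3 = -⅓*(-3) = 1)
P(R) = R^(3/2) (P(R) = R*√R = R^(3/2))
((P(D(5))*7)*4)*39 = ((1^(3/2)*7)*4)*39 = ((1*7)*4)*39 = (7*4)*39 = 28*39 = 1092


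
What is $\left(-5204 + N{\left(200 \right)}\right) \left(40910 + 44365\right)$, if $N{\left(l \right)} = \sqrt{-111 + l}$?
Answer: $-443771100 + 85275 \sqrt{89} \approx -4.4297 \cdot 10^{8}$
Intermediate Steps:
$\left(-5204 + N{\left(200 \right)}\right) \left(40910 + 44365\right) = \left(-5204 + \sqrt{-111 + 200}\right) \left(40910 + 44365\right) = \left(-5204 + \sqrt{89}\right) 85275 = -443771100 + 85275 \sqrt{89}$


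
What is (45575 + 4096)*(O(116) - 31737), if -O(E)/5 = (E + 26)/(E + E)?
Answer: -182881022337/116 ≈ -1.5766e+9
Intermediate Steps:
O(E) = -5*(26 + E)/(2*E) (O(E) = -5*(E + 26)/(E + E) = -5*(26 + E)/(2*E))
(45575 + 4096)*(O(116) - 31737) = (45575 + 4096)*((-5/2 - 65/116) - 31737) = 49671*((-5/2 - 65*1/116) - 31737) = 49671*((-5/2 - 65/116) - 31737) = 49671*(-355/116 - 31737) = 49671*(-3681847/116) = -182881022337/116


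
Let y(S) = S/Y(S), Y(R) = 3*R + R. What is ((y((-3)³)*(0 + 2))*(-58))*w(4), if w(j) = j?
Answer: -116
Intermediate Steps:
Y(R) = 4*R
y(S) = ¼ (y(S) = S/((4*S)) = S*(1/(4*S)) = ¼)
((y((-3)³)*(0 + 2))*(-58))*w(4) = (((0 + 2)/4)*(-58))*4 = (((¼)*2)*(-58))*4 = ((½)*(-58))*4 = -29*4 = -116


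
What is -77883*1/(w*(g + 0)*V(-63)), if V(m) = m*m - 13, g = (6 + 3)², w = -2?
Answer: 25961/213624 ≈ 0.12153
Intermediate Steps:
g = 81 (g = 9² = 81)
V(m) = -13 + m² (V(m) = m² - 13 = -13 + m²)
-77883*1/(w*(g + 0)*V(-63)) = -77883*(-1/(2*(-13 + (-63)²)*(81 + 0))) = -77883*(-1/(162*(-13 + 3969))) = -77883/(3956*(-162)) = -77883/(-640872) = -77883*(-1/640872) = 25961/213624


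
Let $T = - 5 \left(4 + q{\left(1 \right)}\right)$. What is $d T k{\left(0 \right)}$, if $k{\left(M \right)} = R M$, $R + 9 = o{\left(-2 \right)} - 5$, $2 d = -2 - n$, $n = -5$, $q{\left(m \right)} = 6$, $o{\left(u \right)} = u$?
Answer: $0$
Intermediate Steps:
$T = -50$ ($T = - 5 \left(4 + 6\right) = \left(-5\right) 10 = -50$)
$d = \frac{3}{2}$ ($d = \frac{-2 - -5}{2} = \frac{-2 + 5}{2} = \frac{1}{2} \cdot 3 = \frac{3}{2} \approx 1.5$)
$R = -16$ ($R = -9 - 7 = -16$)
$k{\left(M \right)} = - 16 M$
$d T k{\left(0 \right)} = \frac{3}{2} \left(-50\right) \left(\left(-16\right) 0\right) = \left(-75\right) 0 = 0$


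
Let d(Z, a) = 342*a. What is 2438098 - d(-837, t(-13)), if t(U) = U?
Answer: 2442544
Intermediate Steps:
2438098 - d(-837, t(-13)) = 2438098 - 342*(-13) = 2438098 - 1*(-4446) = 2438098 + 4446 = 2442544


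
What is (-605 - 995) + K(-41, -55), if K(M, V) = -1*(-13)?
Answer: -1587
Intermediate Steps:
K(M, V) = 13
(-605 - 995) + K(-41, -55) = (-605 - 995) + 13 = -1600 + 13 = -1587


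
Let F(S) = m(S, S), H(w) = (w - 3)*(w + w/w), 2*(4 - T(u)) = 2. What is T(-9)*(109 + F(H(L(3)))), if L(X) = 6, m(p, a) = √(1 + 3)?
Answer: 333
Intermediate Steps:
T(u) = 3 (T(u) = 4 - ½*2 = 4 - 1 = 3)
m(p, a) = 2 (m(p, a) = √4 = 2)
H(w) = (1 + w)*(-3 + w) (H(w) = (-3 + w)*(w + 1) = (-3 + w)*(1 + w) = (1 + w)*(-3 + w))
F(S) = 2
T(-9)*(109 + F(H(L(3)))) = 3*(109 + 2) = 3*111 = 333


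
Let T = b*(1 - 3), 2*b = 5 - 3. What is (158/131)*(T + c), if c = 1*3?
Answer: 158/131 ≈ 1.2061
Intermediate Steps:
b = 1 (b = (5 - 3)/2 = (1/2)*2 = 1)
T = -2 (T = 1*(1 - 3) = 1*(-2) = -2)
c = 3
(158/131)*(T + c) = (158/131)*(-2 + 3) = (158*(1/131))*1 = (158/131)*1 = 158/131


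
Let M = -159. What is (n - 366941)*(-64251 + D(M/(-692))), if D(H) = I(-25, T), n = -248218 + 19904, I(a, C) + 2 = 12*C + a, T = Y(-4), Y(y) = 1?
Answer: 38254657830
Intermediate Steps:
T = 1
I(a, C) = -2 + a + 12*C (I(a, C) = -2 + (12*C + a) = -2 + (a + 12*C) = -2 + a + 12*C)
n = -228314
D(H) = -15 (D(H) = -2 - 25 + 12*1 = -2 - 25 + 12 = -15)
(n - 366941)*(-64251 + D(M/(-692))) = (-228314 - 366941)*(-64251 - 15) = -595255*(-64266) = 38254657830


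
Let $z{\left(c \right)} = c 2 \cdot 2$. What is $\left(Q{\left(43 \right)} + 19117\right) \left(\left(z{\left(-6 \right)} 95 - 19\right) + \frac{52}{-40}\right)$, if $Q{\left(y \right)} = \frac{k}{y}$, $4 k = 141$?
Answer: $- \frac{15127991959}{344} \approx -4.3977 \cdot 10^{7}$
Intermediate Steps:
$k = \frac{141}{4}$ ($k = \frac{1}{4} \cdot 141 = \frac{141}{4} \approx 35.25$)
$z{\left(c \right)} = 4 c$ ($z{\left(c \right)} = 2 c 2 = 4 c$)
$Q{\left(y \right)} = \frac{141}{4 y}$
$\left(Q{\left(43 \right)} + 19117\right) \left(\left(z{\left(-6 \right)} 95 - 19\right) + \frac{52}{-40}\right) = \left(\frac{141}{4 \cdot 43} + 19117\right) \left(\left(4 \left(-6\right) 95 - 19\right) + \frac{52}{-40}\right) = \left(\frac{141}{4} \cdot \frac{1}{43} + 19117\right) \left(\left(\left(-24\right) 95 - 19\right) + 52 \left(- \frac{1}{40}\right)\right) = \left(\frac{141}{172} + 19117\right) \left(\left(-2280 - 19\right) - \frac{13}{10}\right) = \frac{3288265 \left(-2299 - \frac{13}{10}\right)}{172} = \frac{3288265}{172} \left(- \frac{23003}{10}\right) = - \frac{15127991959}{344}$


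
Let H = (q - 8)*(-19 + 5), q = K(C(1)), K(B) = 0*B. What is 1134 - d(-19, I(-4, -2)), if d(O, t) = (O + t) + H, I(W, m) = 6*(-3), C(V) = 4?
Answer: 1059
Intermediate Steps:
K(B) = 0
q = 0
H = 112 (H = (0 - 8)*(-19 + 5) = -8*(-14) = 112)
I(W, m) = -18
d(O, t) = 112 + O + t (d(O, t) = (O + t) + 112 = 112 + O + t)
1134 - d(-19, I(-4, -2)) = 1134 - (112 - 19 - 18) = 1134 - 1*75 = 1134 - 75 = 1059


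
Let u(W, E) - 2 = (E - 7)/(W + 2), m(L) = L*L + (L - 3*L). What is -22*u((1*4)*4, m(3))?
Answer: -352/9 ≈ -39.111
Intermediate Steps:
m(L) = L**2 - 2*L
u(W, E) = 2 + (-7 + E)/(2 + W) (u(W, E) = 2 + (E - 7)/(W + 2) = 2 + (-7 + E)/(2 + W))
-22*u((1*4)*4, m(3)) = -22*(-3 + 3*(-2 + 3) + 2*((1*4)*4))/(2 + (1*4)*4) = -22*(-3 + 3*1 + 2*(4*4))/(2 + 4*4) = -22*(-3 + 3 + 2*16)/(2 + 16) = -22*(-3 + 3 + 32)/18 = -11*32/9 = -22*16/9 = -352/9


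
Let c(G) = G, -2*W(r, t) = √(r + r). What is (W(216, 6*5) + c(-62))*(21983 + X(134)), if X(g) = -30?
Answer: -1361086 - 131718*√3 ≈ -1.5892e+6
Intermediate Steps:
W(r, t) = -√2*√r/2 (W(r, t) = -√(r + r)/2 = -√2*√r/2)
(W(216, 6*5) + c(-62))*(21983 + X(134)) = (-√2*√216/2 - 62)*(21983 - 30) = (-√2*6*√6/2 - 62)*21953 = (-6*√3 - 62)*21953 = (-62 - 6*√3)*21953 = -1361086 - 131718*√3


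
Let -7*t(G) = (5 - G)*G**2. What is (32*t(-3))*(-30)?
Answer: 69120/7 ≈ 9874.3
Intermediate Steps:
t(G) = -G**2*(5 - G)/7 (t(G) = -(5 - G)*G**2/7 = -G**2*(5 - G)/7)
(32*t(-3))*(-30) = (32*((1/7)*(-3)**2*(-5 - 3)))*(-30) = (32*((1/7)*9*(-8)))*(-30) = (32*(-72/7))*(-30) = -2304/7*(-30) = 69120/7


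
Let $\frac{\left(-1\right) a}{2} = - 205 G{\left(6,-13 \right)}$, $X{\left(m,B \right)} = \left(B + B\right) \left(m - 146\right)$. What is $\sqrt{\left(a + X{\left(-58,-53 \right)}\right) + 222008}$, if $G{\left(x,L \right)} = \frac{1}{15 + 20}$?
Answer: $\frac{\sqrt{11938542}}{7} \approx 493.6$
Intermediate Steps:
$X{\left(m,B \right)} = 2 B \left(-146 + m\right)$
$G{\left(x,L \right)} = \frac{1}{35}$
$a = \frac{82}{7}$ ($a = - 2 \left(\left(-205\right) \frac{1}{35}\right) = \left(-2\right) \left(- \frac{41}{7}\right) = \frac{82}{7} \approx 11.714$)
$\sqrt{\left(a + X{\left(-58,-53 \right)}\right) + 222008} = \sqrt{\left(\frac{82}{7} + 2 \left(-53\right) \left(-146 - 58\right)\right) + 222008} = \sqrt{\left(\frac{82}{7} + 2 \left(-53\right) \left(-204\right)\right) + 222008} = \sqrt{\left(\frac{82}{7} + 21624\right) + 222008} = \sqrt{\frac{151450}{7} + 222008} = \sqrt{\frac{1705506}{7}} = \frac{\sqrt{11938542}}{7}$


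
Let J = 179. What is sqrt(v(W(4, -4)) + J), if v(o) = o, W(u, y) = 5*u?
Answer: sqrt(199) ≈ 14.107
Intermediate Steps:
sqrt(v(W(4, -4)) + J) = sqrt(5*4 + 179) = sqrt(20 + 179) = sqrt(199)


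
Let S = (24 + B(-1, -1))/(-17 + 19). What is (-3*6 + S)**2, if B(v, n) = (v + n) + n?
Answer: 225/4 ≈ 56.250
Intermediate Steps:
B(v, n) = v + 2*n (B(v, n) = (n + v) + n = v + 2*n)
S = 21/2 (S = (24 + (-1 + 2*(-1)))/(-17 + 19) = (24 + (-1 - 2))/2 = (24 - 3)*(1/2) = 21*(1/2) = 21/2 ≈ 10.500)
(-3*6 + S)**2 = (-3*6 + 21/2)**2 = (-18 + 21/2)**2 = (-15/2)**2 = 225/4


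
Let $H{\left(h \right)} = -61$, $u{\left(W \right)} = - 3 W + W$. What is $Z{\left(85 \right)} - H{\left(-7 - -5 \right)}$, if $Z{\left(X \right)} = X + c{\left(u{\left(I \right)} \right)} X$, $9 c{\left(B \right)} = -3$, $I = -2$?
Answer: $\frac{353}{3} \approx 117.67$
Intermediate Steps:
$u{\left(W \right)} = - 2 W$
$c{\left(B \right)} = - \frac{1}{3}$ ($c{\left(B \right)} = \frac{1}{9} \left(-3\right) = - \frac{1}{3}$)
$Z{\left(X \right)} = \frac{2 X}{3}$ ($Z{\left(X \right)} = X - \frac{X}{3} = \frac{2 X}{3}$)
$Z{\left(85 \right)} - H{\left(-7 - -5 \right)} = \frac{2}{3} \cdot 85 - -61 = \frac{170}{3} + 61 = \frac{353}{3}$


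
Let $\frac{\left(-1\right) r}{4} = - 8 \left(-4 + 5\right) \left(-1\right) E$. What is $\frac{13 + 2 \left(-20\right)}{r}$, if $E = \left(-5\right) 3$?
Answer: $- \frac{9}{160} \approx -0.05625$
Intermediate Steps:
$E = -15$
$r = 480$ ($r = - 4 - 8 \left(-4 + 5\right) \left(-1\right) \left(-15\right) = - 4 - 8 \cdot 1 \left(-1\right) \left(-15\right) = - 4 \left(-8\right) \left(-1\right) \left(-15\right) = - 4 \cdot 8 \left(-15\right) = \left(-4\right) \left(-120\right) = 480$)
$\frac{13 + 2 \left(-20\right)}{r} = \frac{13 + 2 \left(-20\right)}{480} = \left(13 - 40\right) \frac{1}{480} = \left(-27\right) \frac{1}{480} = - \frac{9}{160}$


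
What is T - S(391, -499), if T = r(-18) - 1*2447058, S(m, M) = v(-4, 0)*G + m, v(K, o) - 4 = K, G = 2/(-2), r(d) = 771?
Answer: -2446678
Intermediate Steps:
G = -1 (G = 2*(-1/2) = -1)
v(K, o) = 4 + K
S(m, M) = m (S(m, M) = (4 - 4)*(-1) + m = 0*(-1) + m = 0 + m = m)
T = -2446287 (T = 771 - 1*2447058 = 771 - 2447058 = -2446287)
T - S(391, -499) = -2446287 - 1*391 = -2446287 - 391 = -2446678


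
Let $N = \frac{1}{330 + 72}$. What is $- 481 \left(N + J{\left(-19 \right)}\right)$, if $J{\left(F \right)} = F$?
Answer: $\frac{3673397}{402} \approx 9137.8$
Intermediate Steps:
$N = \frac{1}{402} \approx 0.0024876$
$- 481 \left(N + J{\left(-19 \right)}\right) = - 481 \left(\frac{1}{402} - 19\right) = - \frac{481 \left(-7637\right)}{402} = \left(-1\right) \left(- \frac{3673397}{402}\right) = \frac{3673397}{402}$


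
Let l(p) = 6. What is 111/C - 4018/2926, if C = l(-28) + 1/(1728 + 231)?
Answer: 42073156/2456795 ≈ 17.125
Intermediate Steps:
C = 11755/1959 (C = 6 + 1/(1728 + 231) = 6 + 1/1959 = 11755/1959 ≈ 6.0005)
111/C - 4018/2926 = 111/(11755/1959) - 4018/2926 = 111*(1959/11755) - 4018*1/2926 = 217449/11755 - 287/209 = 42073156/2456795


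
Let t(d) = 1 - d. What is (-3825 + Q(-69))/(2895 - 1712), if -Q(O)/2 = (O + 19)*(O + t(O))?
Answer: -3725/1183 ≈ -3.1488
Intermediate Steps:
Q(O) = -38 - 2*O (Q(O) = -2*(O + 19)*(O + (1 - O)) = -2*(19 + O) = -38 - 2*O)
(-3825 + Q(-69))/(2895 - 1712) = (-3825 + (-38 - 2*(-69)))/(2895 - 1712) = (-3825 + (-38 + 138))/1183 = (-3825 + 100)*(1/1183) = -3725*1/1183 = -3725/1183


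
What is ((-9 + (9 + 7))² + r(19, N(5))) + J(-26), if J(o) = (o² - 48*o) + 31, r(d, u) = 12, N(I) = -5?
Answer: 2016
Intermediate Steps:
J(o) = 31 + o² - 48*o
((-9 + (9 + 7))² + r(19, N(5))) + J(-26) = ((-9 + (9 + 7))² + 12) + (31 + (-26)² - 48*(-26)) = ((-9 + 16)² + 12) + (31 + 676 + 1248) = (7² + 12) + 1955 = (49 + 12) + 1955 = 61 + 1955 = 2016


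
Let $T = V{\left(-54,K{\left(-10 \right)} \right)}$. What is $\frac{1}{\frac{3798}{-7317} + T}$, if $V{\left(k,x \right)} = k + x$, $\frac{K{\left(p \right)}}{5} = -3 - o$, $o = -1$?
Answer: $- \frac{813}{52454} \approx -0.015499$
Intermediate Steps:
$K{\left(p \right)} = -10$ ($K{\left(p \right)} = 5 \left(-3 - -1\right) = 5 \left(-3 + 1\right) = 5 \left(-2\right) = -10$)
$T = -64$ ($T = -54 - 10 = -64$)
$\frac{1}{\frac{3798}{-7317} + T} = \frac{1}{\frac{3798}{-7317} - 64} = \frac{1}{3798 \left(- \frac{1}{7317}\right) - 64} = \frac{1}{- \frac{422}{813} - 64} = \frac{1}{- \frac{52454}{813}} = - \frac{813}{52454}$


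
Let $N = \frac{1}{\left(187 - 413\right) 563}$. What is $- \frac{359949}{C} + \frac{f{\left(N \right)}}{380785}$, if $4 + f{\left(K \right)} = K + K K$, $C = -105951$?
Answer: $\frac{739659558541830956099}{217719488604728656180} \approx 3.3973$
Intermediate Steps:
$N = - \frac{1}{127238}$ ($N = \frac{1}{-226} \cdot \frac{1}{563} = \left(- \frac{1}{226}\right) \frac{1}{563} = - \frac{1}{127238} \approx -7.8593 \cdot 10^{-6}$)
$f{\left(K \right)} = -4 + K + K^{2}$ ($f{\left(K \right)} = -4 + \left(K + K K\right) = -4 + \left(K + K^{2}\right) = -4 + K + K^{2}$)
$- \frac{359949}{C} + \frac{f{\left(N \right)}}{380785} = - \frac{359949}{-105951} + \frac{-4 - \frac{1}{127238} + \left(- \frac{1}{127238}\right)^{2}}{380785} = \left(-359949\right) \left(- \frac{1}{105951}\right) + \left(-4 - \frac{1}{127238} + \frac{1}{16189508644}\right) \frac{1}{380785} = \frac{119983}{35317} - \frac{64758161813}{6164722049005540} = \frac{739659558541830956099}{217719488604728656180}$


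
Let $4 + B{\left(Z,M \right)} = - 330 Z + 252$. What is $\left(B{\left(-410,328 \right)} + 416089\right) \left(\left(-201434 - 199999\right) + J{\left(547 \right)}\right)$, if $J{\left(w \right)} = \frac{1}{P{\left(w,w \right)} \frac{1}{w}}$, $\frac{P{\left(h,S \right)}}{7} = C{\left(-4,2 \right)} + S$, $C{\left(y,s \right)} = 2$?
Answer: $- \frac{94557107788296}{427} \approx -2.2145 \cdot 10^{11}$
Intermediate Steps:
$P{\left(h,S \right)} = 14 + 7 S$ ($P{\left(h,S \right)} = 7 \left(2 + S\right) = 14 + 7 S$)
$B{\left(Z,M \right)} = 248 - 330 Z$ ($B{\left(Z,M \right)} = -4 - \left(-252 + 330 Z\right) = 248 - 330 Z$)
$J{\left(w \right)} = \frac{w}{14 + 7 w}$ ($J{\left(w \right)} = \frac{1}{\left(14 + 7 w\right) \frac{1}{w}} = \frac{1}{\frac{1}{w} \left(14 + 7 w\right)} = \frac{w}{14 + 7 w}$)
$\left(B{\left(-410,328 \right)} + 416089\right) \left(\left(-201434 - 199999\right) + J{\left(547 \right)}\right) = \left(\left(248 - -135300\right) + 416089\right) \left(\left(-201434 - 199999\right) + \frac{1}{7} \cdot 547 \frac{1}{2 + 547}\right) = \left(\left(248 + 135300\right) + 416089\right) \left(-401433 + \frac{1}{7} \cdot 547 \cdot \frac{1}{549}\right) = \left(135548 + 416089\right) \left(-401433 + \frac{1}{7} \cdot 547 \cdot \frac{1}{549}\right) = 551637 \left(-401433 + \frac{547}{3843}\right) = 551637 \left(- \frac{1542706472}{3843}\right) = - \frac{94557107788296}{427}$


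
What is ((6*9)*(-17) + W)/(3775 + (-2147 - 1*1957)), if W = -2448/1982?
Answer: 910962/326039 ≈ 2.7940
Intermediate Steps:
W = -1224/991 (W = -2448*1/1982 = -1224/991 ≈ -1.2351)
((6*9)*(-17) + W)/(3775 + (-2147 - 1*1957)) = ((6*9)*(-17) - 1224/991)/(3775 + (-2147 - 1*1957)) = (54*(-17) - 1224/991)/(3775 + (-2147 - 1957)) = (-918 - 1224/991)/(3775 - 4104) = -910962/991/(-329) = -910962/991*(-1/329) = 910962/326039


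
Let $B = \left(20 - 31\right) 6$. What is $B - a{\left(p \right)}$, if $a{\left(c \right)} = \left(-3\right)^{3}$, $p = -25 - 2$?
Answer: $-39$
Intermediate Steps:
$p = -27$
$B = -66$ ($B = \left(-11\right) 6 = -66$)
$a{\left(c \right)} = -27$
$B - a{\left(p \right)} = -66 - -27 = -66 + 27 = -39$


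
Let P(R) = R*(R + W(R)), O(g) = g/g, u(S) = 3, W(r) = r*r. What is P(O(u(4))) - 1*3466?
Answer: -3464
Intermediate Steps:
W(r) = r²
O(g) = 1
P(R) = R*(R + R²)
P(O(u(4))) - 1*3466 = 1²*(1 + 1) - 1*3466 = 1*2 - 3466 = 2 - 3466 = -3464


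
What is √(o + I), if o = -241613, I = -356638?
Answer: I*√598251 ≈ 773.47*I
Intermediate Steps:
√(o + I) = √(-241613 - 356638) = √(-598251) = I*√598251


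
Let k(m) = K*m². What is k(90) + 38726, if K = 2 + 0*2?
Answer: 54926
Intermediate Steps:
K = 2 (K = 2 + 0 = 2)
k(m) = 2*m²
k(90) + 38726 = 2*90² + 38726 = 2*8100 + 38726 = 16200 + 38726 = 54926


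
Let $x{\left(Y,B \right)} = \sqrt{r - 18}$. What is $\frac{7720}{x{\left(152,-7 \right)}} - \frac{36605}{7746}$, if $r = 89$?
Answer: $- \frac{36605}{7746} + \frac{7720 \sqrt{71}}{71} \approx 911.47$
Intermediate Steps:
$x{\left(Y,B \right)} = \sqrt{71}$ ($x{\left(Y,B \right)} = \sqrt{89 - 18} = \sqrt{71}$)
$\frac{7720}{x{\left(152,-7 \right)}} - \frac{36605}{7746} = \frac{7720}{\sqrt{71}} - \frac{36605}{7746} = 7720 \frac{\sqrt{71}}{71} - \frac{36605}{7746} = \frac{7720 \sqrt{71}}{71} - \frac{36605}{7746} = - \frac{36605}{7746} + \frac{7720 \sqrt{71}}{71}$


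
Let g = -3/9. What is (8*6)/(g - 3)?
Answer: -72/5 ≈ -14.400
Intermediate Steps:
g = -1/3 (g = -3*1/9 = -1/3 ≈ -0.33333)
(8*6)/(g - 3) = (8*6)/(-1/3 - 3) = 48/(-10/3) = 48*(-3/10) = -72/5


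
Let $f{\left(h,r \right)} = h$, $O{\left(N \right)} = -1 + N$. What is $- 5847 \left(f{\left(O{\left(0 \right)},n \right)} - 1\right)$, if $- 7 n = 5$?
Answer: $11694$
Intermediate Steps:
$n = - \frac{5}{7}$ ($n = \left(- \frac{1}{7}\right) 5 = - \frac{5}{7} \approx -0.71429$)
$- 5847 \left(f{\left(O{\left(0 \right)},n \right)} - 1\right) = - 5847 \left(\left(-1 + 0\right) - 1\right) = - 5847 \left(-1 - 1\right) = \left(-5847\right) \left(-2\right) = 11694$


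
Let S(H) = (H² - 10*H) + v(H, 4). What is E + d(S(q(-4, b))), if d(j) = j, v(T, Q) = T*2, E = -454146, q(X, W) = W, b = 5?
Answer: -454161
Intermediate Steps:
v(T, Q) = 2*T
S(H) = H² - 8*H (S(H) = (H² - 10*H) + 2*H = H² - 8*H)
E + d(S(q(-4, b))) = -454146 + 5*(-8 + 5) = -454146 + 5*(-3) = -454146 - 15 = -454161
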